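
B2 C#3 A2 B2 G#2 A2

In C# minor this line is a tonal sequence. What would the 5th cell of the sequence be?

Taking 2-note groups, the heads are B2, A2, G#2: the pattern moves down a 2nd.
Carrying on: F#2 → E2.
So cell 5 is E2 F#2.

E2 F#2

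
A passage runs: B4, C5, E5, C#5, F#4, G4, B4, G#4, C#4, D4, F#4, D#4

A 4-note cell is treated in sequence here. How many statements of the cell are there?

12 notes in groups of 4 gives 12/4 = 3 statements.
Starts: B4, F#4, C#4 — each down a 4th.

3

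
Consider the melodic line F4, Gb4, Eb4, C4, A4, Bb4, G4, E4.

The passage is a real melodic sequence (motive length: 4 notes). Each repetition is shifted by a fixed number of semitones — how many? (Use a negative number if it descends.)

With a 4-note motive the entries are F4, A4, each up a 3rd from the previous.
F4 to A4 spans +4 semitones.

4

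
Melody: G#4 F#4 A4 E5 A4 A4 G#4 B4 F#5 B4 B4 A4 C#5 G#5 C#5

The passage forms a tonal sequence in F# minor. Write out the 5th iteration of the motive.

The 5-note cells begin on G#4, A4, B4 — each up a 2nd from the last.
Extending up a 2nd: C#5 → D5.
Statement 5 starts on D5 and keeps the same diatonic contour: D5 C#5 E5 B5 E5.

D5 C#5 E5 B5 E5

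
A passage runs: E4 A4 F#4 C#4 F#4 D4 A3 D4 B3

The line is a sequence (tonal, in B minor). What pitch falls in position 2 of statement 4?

B3

The unit is 3 notes. Position-2 pitches of the 3 shown cells: A4, F#4, D4.
One more down a 3rd gives B3.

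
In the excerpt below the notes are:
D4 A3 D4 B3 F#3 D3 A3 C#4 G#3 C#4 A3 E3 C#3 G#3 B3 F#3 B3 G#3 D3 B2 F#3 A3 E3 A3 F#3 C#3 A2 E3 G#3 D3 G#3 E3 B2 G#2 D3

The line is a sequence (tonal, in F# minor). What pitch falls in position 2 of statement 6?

C#3

Grouping in 7s, the 2nd note of each cell is A3, G#3, F#3, E3, D3.
One more down a 2nd gives C#3.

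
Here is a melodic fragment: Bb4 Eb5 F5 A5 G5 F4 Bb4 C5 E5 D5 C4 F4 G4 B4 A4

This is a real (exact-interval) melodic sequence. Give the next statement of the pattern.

G3 C4 D4 F#4 E4

With a 5-note motive the entries are Bb4, F4, C4, each down a 4th from the previous.
So cell 4 is G3 C4 D4 F#4 E4.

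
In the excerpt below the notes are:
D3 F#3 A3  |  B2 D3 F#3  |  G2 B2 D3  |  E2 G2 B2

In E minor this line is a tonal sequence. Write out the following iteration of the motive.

C2 E2 G2

With a 3-note motive the entries are D3, B2, G2, E2, each down a 3rd from the previous.
Statement 5 starts on C2 and keeps the same diatonic contour: C2 E2 G2.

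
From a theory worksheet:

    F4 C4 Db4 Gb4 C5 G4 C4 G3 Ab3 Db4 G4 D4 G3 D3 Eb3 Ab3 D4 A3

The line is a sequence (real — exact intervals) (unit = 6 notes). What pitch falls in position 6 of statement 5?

B2

With 6-note cells, note 6 of each statement runs G4, D4, A3.
Carrying that down a 4th forward: E3 → B2.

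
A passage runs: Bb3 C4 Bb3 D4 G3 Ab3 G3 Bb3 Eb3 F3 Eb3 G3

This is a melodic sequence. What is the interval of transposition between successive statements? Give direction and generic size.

With a 4-note motive the entries are Bb3, G3, Eb3, each down a 3rd from the previous.
From Bb3 to G3: down a 3rd.

down a 3rd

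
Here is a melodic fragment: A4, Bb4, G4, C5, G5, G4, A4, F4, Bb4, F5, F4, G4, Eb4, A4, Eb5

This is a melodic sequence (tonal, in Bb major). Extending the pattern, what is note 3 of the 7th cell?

A3

The unit is 5 notes. Position-3 pitches of the 3 shown cells: G4, F4, Eb4.
Extending down a 2nd: D4 → C4 → Bb3 → A3.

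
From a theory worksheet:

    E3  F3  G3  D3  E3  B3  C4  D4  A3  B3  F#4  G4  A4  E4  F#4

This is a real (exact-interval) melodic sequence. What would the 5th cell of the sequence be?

Unit = 5 notes; the statements start on E3, B3, F#4, moving up a 5th each time.
Continuing the starts: C#5 → G#5.
So cell 5 is G#5 A5 B5 F#5 G#5.

G#5 A5 B5 F#5 G#5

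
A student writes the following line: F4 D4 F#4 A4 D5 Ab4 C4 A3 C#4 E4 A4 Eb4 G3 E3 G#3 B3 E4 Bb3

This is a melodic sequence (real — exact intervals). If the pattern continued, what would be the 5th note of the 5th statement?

F#3

With 6-note cells, note 5 of each statement runs D5, A4, E4.
Extending down a 4th: B3 → F#3.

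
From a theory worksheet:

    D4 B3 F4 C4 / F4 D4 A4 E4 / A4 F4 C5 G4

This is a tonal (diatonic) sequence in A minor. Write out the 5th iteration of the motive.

The 4-note cells begin on D4, F4, A4 — each up a 3rd from the last.
Carrying on: C5 → E5.
Statement 5 starts on E5 and keeps the same diatonic contour: E5 C5 G5 D5.

E5 C5 G5 D5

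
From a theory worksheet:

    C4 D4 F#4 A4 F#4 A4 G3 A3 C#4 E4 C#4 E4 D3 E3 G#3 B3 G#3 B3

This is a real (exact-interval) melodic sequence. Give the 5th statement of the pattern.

E2 F#2 A#2 C#3 A#2 C#3

Unit = 6 notes; the statements start on C4, G3, D3, moving down a 4th each time.
Extending down a 4th: A2 → E2.
Statement 5 starts on E2 and keeps the same exact contour: E2 F#2 A#2 C#3 A#2 C#3.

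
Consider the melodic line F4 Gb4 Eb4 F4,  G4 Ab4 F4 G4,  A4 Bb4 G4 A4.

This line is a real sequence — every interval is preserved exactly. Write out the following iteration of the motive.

B4 C5 A4 B4

Taking 4-note groups, the heads are F4, G4, A4: the pattern moves up a 2nd.
So cell 4 is B4 C5 A4 B4.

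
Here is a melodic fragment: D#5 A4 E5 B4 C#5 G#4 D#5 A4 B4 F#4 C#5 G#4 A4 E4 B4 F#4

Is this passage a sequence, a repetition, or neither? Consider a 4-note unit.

Each 4-note cell is the previous one transposed down a 2nd.

sequence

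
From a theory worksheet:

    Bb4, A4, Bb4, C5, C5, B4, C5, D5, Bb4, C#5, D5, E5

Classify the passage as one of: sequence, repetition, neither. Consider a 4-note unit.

neither

Note 1 of cell 3 is Bb4; if this were a sequence it would be D5. No unit length gives a consistent transposition pattern.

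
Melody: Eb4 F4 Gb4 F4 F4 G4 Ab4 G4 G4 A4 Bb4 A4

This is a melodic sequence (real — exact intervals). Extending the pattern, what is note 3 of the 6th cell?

E5

With 4-note cells, note 3 of each statement runs Gb4, Ab4, Bb4.
Extending up a 2nd: C5 → D5 → E5.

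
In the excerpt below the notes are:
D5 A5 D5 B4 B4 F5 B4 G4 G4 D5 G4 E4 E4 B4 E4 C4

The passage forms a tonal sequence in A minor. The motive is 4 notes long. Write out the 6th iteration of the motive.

Taking 4-note groups, the heads are D5, B4, G4, E4: the pattern moves down a 3rd.
Extending down a 3rd: C4 → A3.
So cell 6 is A3 E4 A3 F3.

A3 E4 A3 F3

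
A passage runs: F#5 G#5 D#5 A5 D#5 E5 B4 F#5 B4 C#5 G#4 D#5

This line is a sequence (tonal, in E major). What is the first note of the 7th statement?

With a 4-note motive the entries are F#5, D#5, B4, each down a 3rd from the previous.
Extending the heads down a 3rd: G#4 → E4 → C#4 → A3.

A3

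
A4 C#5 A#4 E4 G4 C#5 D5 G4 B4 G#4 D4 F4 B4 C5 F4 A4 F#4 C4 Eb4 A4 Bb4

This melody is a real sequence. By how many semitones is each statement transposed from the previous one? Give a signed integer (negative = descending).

-2

With a 7-note motive the entries are A4, G4, F4, each down a 2nd from the previous.
Counting half-steps from A4 to G4: -2.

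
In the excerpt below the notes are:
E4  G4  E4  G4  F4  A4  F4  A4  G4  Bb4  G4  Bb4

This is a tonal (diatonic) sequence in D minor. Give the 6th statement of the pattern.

C5 E5 C5 E5

Taking 4-note groups, the heads are E4, F4, G4: the pattern moves up a 2nd.
Extending up a 2nd: A4 → Bb4 → C5.
So cell 6 is C5 E5 C5 E5.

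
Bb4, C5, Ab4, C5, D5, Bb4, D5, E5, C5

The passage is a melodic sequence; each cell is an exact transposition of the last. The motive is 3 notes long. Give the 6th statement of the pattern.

G#5 A#5 F#5

The 3-note cells begin on Bb4, C5, D5 — each up a 2nd from the last.
Continuing the starts: E5 → F#5 → G#5.
From G#5 the exact shape gives G#5 A#5 F#5.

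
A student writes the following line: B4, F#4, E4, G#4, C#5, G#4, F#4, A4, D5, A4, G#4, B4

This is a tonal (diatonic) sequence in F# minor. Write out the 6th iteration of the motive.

G#5 D5 C#5 E5

Unit = 4 notes; the statements start on B4, C#5, D5, moving up a 2nd each time.
Continuing the starts: E5 → F#5 → G#5.
From G#5 the diatonic shape gives G#5 D5 C#5 E5.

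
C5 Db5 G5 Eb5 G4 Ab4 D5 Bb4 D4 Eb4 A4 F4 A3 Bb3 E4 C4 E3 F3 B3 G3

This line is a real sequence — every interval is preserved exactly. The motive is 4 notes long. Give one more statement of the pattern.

B2 C3 F#3 D3

Taking 4-note groups, the heads are C5, G4, D4, A3, E3: the pattern moves down a 4th.
Statement 6 starts on B2 and keeps the same exact contour: B2 C3 F#3 D3.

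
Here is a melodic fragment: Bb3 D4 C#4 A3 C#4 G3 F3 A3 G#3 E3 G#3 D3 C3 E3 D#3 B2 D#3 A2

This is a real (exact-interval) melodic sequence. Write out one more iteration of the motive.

G2 B2 A#2 F#2 A#2 E2

With a 6-note motive the entries are Bb3, F3, C3, each down a 4th from the previous.
So cell 4 is G2 B2 A#2 F#2 A#2 E2.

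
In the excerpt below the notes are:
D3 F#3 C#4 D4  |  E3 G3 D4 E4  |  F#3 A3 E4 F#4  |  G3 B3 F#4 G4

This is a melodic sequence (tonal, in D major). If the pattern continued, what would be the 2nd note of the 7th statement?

With 4-note cells, note 2 of each statement runs F#3, G3, A3, B3.
Extending up a 2nd: C#4 → D4 → E4.

E4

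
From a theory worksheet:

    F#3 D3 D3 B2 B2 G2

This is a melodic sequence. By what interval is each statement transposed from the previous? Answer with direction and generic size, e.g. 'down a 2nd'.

down a 3rd

With a 2-note motive the entries are F#3, D3, B2, each down a 3rd from the previous.
F#3 to D3 is down a 3rd.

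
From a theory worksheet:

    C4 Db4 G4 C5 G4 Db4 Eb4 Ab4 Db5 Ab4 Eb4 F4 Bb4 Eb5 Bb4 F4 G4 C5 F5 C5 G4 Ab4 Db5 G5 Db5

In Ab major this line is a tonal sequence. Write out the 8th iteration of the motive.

The 5-note cells begin on C4, Db4, Eb4, F4, G4 — each up a 2nd from the last.
Carrying on: Ab4 → Bb4 → C5.
Statement 8 starts on C5 and keeps the same diatonic contour: C5 Db5 G5 C6 G5.

C5 Db5 G5 C6 G5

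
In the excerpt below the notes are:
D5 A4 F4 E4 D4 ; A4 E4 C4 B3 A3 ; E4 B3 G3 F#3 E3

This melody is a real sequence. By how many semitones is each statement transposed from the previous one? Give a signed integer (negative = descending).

With a 5-note motive the entries are D5, A4, E4, each down a 4th from the previous.
Counting half-steps from D5 to A4: -5.

-5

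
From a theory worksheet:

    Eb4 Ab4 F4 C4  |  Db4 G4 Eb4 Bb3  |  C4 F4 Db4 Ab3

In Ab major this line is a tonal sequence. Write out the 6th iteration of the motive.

G3 C4 Ab3 Eb3

The 4-note cells begin on Eb4, Db4, C4 — each down a 2nd from the last.
Carrying on: Bb3 → Ab3 → G3.
Statement 6 starts on G3 and keeps the same diatonic contour: G3 C4 Ab3 Eb3.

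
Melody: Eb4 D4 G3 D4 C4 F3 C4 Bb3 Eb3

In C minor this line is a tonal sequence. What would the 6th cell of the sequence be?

With a 3-note motive the entries are Eb4, D4, C4, each down a 2nd from the previous.
Continuing the starts: Bb3 → Ab3 → G3.
So cell 6 is G3 F3 Bb2.

G3 F3 Bb2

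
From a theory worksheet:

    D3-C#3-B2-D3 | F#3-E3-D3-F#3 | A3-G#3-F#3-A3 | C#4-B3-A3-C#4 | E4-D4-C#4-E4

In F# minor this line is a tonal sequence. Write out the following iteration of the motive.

G#4 F#4 E4 G#4

The 4-note cells begin on D3, F#3, A3, C#4, E4 — each up a 3rd from the last.
So cell 6 is G#4 F#4 E4 G#4.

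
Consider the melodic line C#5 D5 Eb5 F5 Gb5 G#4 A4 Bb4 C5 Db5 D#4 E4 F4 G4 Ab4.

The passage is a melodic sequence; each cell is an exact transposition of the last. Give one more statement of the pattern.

Unit = 5 notes; the statements start on C#5, G#4, D#4, moving down a 4th each time.
Statement 4 starts on A#3 and keeps the same exact contour: A#3 B3 C4 D4 Eb4.

A#3 B3 C4 D4 Eb4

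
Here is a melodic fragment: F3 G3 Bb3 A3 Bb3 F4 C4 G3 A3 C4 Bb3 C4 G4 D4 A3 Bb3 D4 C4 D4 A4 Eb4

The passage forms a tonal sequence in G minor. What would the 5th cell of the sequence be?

C4 D4 F4 Eb4 F4 C5 G4

Unit = 7 notes; the statements start on F3, G3, A3, moving up a 2nd each time.
Carrying on: Bb3 → C4.
Statement 5 starts on C4 and keeps the same diatonic contour: C4 D4 F4 Eb4 F4 C5 G4.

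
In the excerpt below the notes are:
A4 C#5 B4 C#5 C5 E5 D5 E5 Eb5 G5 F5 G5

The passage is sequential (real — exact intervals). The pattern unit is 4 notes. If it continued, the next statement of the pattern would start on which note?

Unit = 4 notes; the statements start on A4, C5, Eb5, moving up a 3rd each time.
One more step up a 3rd gives Gb5.

Gb5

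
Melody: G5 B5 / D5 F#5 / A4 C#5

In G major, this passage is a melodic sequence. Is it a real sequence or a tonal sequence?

Each cell has the same semitone pattern (4,) — intervals are preserved exactly.
And C#5 lies outside G major, so the sequence is real rather than tonal.

real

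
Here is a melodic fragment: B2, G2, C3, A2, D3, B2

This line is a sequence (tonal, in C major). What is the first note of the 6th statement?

The 2-note cells begin on B2, C3, D3 — each up a 2nd from the last.
Continuing: E3 → F3 → G3. Statement 6 starts on G3.

G3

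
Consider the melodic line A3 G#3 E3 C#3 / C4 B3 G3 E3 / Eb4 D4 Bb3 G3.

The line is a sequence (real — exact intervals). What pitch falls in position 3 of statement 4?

With 4-note cells, note 3 of each statement runs E3, G3, Bb3.
Each moves up a 3rd; the next is Db4.

Db4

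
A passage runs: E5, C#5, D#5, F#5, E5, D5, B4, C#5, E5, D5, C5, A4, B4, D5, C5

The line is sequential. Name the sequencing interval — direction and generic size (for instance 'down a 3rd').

down a 2nd

The 5-note cells begin on E5, D5, C5 — each down a 2nd from the last.
From E5 to D5: down a 2nd.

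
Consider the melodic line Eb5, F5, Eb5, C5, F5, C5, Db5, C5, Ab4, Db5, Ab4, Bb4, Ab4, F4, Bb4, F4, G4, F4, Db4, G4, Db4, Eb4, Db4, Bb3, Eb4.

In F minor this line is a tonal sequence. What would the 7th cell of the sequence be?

G3 Ab3 G3 Eb3 Ab3

With a 5-note motive the entries are Eb5, C5, Ab4, F4, Db4, each down a 3rd from the previous.
Continuing the starts: Bb3 → G3.
Statement 7 starts on G3 and keeps the same diatonic contour: G3 Ab3 G3 Eb3 Ab3.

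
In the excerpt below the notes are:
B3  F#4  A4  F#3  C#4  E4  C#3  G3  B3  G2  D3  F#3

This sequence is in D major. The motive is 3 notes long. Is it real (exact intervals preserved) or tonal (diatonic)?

Every note is diatonic to D major.
Cell 1 has +7 semitones from note 1 to 2, but cell 3 has +6 — the interval quality changes while the contour stays the same, which is the hallmark of a tonal sequence.

tonal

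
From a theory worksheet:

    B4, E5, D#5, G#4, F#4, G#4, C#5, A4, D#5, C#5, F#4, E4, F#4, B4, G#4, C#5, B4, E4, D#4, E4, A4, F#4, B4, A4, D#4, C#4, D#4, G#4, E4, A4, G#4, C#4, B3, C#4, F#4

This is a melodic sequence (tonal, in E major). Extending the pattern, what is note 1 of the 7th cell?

With 7-note cells, note 1 of each statement runs B4, A4, G#4, F#4, E4.
Each moves down a 2nd. Continuing: D#4 → C#4.

C#4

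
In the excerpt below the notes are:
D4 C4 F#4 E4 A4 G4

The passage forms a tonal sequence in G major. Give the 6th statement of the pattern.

Unit = 2 notes; the statements start on D4, F#4, A4, moving up a 3rd each time.
Carrying on: C5 → E5 → G5.
From G5 the diatonic shape gives G5 F#5.

G5 F#5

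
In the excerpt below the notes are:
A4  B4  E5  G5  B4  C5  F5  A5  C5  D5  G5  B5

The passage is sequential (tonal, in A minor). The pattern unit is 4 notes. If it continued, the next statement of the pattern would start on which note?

The 4-note cells begin on A4, B4, C5 — each up a 2nd from the last.
The next head, up a 2nd from C5, is D5.

D5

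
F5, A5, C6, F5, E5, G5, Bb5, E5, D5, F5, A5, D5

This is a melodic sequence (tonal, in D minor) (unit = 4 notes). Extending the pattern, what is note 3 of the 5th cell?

F5

The unit is 4 notes. Position-3 pitches of the 3 shown cells: C6, Bb5, A5.
Extending down a 2nd: G5 → F5.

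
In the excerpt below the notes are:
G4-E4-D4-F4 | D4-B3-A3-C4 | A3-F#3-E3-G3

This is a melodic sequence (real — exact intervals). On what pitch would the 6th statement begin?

F#2

Unit = 4 notes; the statements start on G4, D4, A3, moving down a 4th each time.
Extending the heads down a 4th: E3 → B2 → F#2.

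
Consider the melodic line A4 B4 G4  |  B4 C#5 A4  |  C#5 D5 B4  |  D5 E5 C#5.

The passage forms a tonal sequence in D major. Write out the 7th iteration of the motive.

G5 A5 F#5

Taking 3-note groups, the heads are A4, B4, C#5, D5: the pattern moves up a 2nd.
Continuing the starts: E5 → F#5 → G5.
So cell 7 is G5 A5 F#5.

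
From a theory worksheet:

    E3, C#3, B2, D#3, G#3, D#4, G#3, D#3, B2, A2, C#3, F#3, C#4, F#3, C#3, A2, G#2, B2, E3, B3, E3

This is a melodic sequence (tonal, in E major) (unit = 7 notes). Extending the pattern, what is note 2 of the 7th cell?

The unit is 7 notes. Position-2 pitches of the 3 shown cells: C#3, B2, A2.
Each moves down a 2nd. Continuing: G#2 → F#2 → E2 → D#2.

D#2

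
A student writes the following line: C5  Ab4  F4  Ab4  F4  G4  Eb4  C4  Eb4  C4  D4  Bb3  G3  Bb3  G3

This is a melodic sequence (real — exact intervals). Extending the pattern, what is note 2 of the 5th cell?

With 5-note cells, note 2 of each statement runs Ab4, Eb4, Bb3.
Each moves down a 4th. Continuing: F3 → C3.

C3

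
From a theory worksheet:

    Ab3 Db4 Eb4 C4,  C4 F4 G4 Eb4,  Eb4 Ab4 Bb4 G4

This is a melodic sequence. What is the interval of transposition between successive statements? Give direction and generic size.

up a 3rd

With a 4-note motive the entries are Ab3, C4, Eb4, each up a 3rd from the previous.
Ab3 to C4 is up a 3rd.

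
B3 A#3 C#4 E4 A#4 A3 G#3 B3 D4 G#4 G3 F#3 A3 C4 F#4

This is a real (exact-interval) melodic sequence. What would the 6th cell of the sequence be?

The 5-note cells begin on B3, A3, G3 — each down a 2nd from the last.
Extending down a 2nd: F3 → Eb3 → Db3.
Statement 6 starts on Db3 and keeps the same exact contour: Db3 C3 Eb3 Gb3 C4.

Db3 C3 Eb3 Gb3 C4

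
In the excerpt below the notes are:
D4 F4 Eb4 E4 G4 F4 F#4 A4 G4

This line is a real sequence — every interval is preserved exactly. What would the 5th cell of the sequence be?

Taking 3-note groups, the heads are D4, E4, F#4: the pattern moves up a 2nd.
Continuing the starts: G#4 → A#4.
From A#4 the exact shape gives A#4 C#5 B4.

A#4 C#5 B4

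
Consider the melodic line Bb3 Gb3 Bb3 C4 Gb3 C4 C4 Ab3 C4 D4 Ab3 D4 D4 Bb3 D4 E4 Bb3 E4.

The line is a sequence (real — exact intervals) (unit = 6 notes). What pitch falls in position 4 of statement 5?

The unit is 6 notes. Position-4 pitches of the 3 shown cells: C4, D4, E4.
Extending up a 2nd: F#4 → G#4.

G#4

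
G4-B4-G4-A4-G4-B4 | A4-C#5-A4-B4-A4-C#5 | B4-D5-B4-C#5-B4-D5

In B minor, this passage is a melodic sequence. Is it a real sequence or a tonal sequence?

tonal

Every note is diatonic to B minor.
Cell 1 has +4 semitones from note 1 to 2, but cell 3 has +3 — the interval quality changes while the contour stays the same, which is the hallmark of a tonal sequence.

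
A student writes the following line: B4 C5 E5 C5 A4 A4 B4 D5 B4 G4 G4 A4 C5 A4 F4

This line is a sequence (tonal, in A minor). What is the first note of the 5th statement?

E4

With a 5-note motive the entries are B4, A4, G4, each down a 2nd from the previous.
Continuing: F4 → E4. Statement 5 starts on E4.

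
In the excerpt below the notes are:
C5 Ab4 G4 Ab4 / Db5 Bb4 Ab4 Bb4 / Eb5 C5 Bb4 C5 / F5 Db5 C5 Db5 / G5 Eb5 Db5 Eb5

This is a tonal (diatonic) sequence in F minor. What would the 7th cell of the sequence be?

Bb5 G5 F5 G5

With a 4-note motive the entries are C5, Db5, Eb5, F5, G5, each up a 2nd from the previous.
Carrying on: Ab5 → Bb5.
From Bb5 the diatonic shape gives Bb5 G5 F5 G5.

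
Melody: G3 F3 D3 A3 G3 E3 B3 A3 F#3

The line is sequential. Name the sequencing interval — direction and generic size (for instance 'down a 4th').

Taking 3-note groups, the heads are G3, A3, B3: the pattern moves up a 2nd.
G3 to A3 is up a 2nd.

up a 2nd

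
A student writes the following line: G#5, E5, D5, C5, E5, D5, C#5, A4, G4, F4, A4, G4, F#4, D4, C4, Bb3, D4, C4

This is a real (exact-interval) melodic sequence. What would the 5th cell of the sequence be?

E3 C3 Bb2 Ab2 C3 Bb2

Taking 6-note groups, the heads are G#5, C#5, F#4: the pattern moves down a 5th.
Carrying on: B3 → E3.
From E3 the exact shape gives E3 C3 Bb2 Ab2 C3 Bb2.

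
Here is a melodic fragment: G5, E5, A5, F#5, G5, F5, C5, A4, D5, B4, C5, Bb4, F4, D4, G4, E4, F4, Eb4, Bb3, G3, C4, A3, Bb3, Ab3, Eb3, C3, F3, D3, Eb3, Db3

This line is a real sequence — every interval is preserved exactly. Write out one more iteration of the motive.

Ab2 F2 Bb2 G2 Ab2 Gb2

The 6-note cells begin on G5, C5, F4, Bb3, Eb3 — each down a 5th from the last.
So cell 6 is Ab2 F2 Bb2 G2 Ab2 Gb2.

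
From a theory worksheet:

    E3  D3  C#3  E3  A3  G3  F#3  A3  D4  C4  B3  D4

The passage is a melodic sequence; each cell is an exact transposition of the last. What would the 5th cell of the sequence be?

C5 Bb4 A4 C5

Taking 4-note groups, the heads are E3, A3, D4: the pattern moves up a 4th.
Carrying on: G4 → C5.
So cell 5 is C5 Bb4 A4 C5.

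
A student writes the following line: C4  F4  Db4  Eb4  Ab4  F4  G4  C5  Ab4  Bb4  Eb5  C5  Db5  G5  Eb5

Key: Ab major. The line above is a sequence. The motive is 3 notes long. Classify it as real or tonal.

Every note is diatonic to Ab major.
Cell 1 has -4 semitones from note 2 to 3, but cell 2 has -3 — the interval quality changes while the contour stays the same, which is the hallmark of a tonal sequence.

tonal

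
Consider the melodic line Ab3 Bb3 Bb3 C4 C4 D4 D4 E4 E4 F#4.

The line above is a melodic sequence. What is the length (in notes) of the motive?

2

Try groups of 2 (5 cells in 10 notes):
Ab3 Bb3 | Bb3 C4 | C4 D4 | D4 E4 | E4 F#4
Each cell is the previous one up a 2nd — so the unit is 2 notes.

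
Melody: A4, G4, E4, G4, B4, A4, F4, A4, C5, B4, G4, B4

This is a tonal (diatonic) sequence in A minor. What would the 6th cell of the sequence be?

Taking 4-note groups, the heads are A4, B4, C5: the pattern moves up a 2nd.
Continuing the starts: D5 → E5 → F5.
From F5 the diatonic shape gives F5 E5 C5 E5.

F5 E5 C5 E5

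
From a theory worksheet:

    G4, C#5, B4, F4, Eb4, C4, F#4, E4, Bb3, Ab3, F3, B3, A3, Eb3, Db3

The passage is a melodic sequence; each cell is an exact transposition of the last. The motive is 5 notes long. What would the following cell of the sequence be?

Unit = 5 notes; the statements start on G4, C4, F3, moving down a 5th each time.
From Bb2 the exact shape gives Bb2 E3 D3 Ab2 Gb2.

Bb2 E3 D3 Ab2 Gb2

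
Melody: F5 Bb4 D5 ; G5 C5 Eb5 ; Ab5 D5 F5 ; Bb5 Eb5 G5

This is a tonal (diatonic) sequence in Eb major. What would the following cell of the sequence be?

C6 F5 Ab5

With a 3-note motive the entries are F5, G5, Ab5, Bb5, each up a 2nd from the previous.
So cell 5 is C6 F5 Ab5.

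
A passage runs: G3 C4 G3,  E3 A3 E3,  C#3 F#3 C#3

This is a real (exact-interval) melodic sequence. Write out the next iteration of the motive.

A#2 D#3 A#2

With a 3-note motive the entries are G3, E3, C#3, each down a 3rd from the previous.
From A#2 the exact shape gives A#2 D#3 A#2.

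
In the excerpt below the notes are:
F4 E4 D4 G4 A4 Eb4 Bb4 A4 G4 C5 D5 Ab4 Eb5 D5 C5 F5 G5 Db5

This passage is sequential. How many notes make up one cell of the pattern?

6

There are 18 notes; a 6-note unit gives 3 cells:
F4 E4 D4 G4 A4 Eb4 | Bb4 A4 G4 C5 D5 Ab4 | Eb5 D5 C5 F5 G5 Db5
Every group is a transposition up a 4th of the one before; no shorter unit works.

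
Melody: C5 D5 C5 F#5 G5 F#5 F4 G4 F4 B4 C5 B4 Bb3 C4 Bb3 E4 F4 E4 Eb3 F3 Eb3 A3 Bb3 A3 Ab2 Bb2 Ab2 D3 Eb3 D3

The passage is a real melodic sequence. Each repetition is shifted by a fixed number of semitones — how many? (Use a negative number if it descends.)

The 6-note cells begin on C5, F4, Bb3, Eb3, Ab2 — each down a 5th from the last.
C5→F4 is 65 − 72 = -7 semitones.

-7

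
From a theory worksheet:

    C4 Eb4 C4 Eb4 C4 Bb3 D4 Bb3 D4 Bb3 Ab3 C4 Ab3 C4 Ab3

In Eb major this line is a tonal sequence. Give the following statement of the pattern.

G3 Bb3 G3 Bb3 G3

Taking 5-note groups, the heads are C4, Bb3, Ab3: the pattern moves down a 2nd.
Statement 4 starts on G3 and keeps the same diatonic contour: G3 Bb3 G3 Bb3 G3.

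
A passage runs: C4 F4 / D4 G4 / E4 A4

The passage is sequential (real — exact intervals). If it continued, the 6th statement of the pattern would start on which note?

A#4

Unit = 2 notes; the statements start on C4, D4, E4, moving up a 2nd each time.
Continuing: F#4 → G#4 → A#4. Statement 6 starts on A#4.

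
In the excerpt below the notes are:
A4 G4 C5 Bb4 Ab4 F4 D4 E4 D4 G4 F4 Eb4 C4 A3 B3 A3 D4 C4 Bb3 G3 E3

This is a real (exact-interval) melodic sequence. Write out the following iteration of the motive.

The 7-note cells begin on A4, E4, B3 — each down a 4th from the last.
Statement 4 starts on F#3 and keeps the same exact contour: F#3 E3 A3 G3 F3 D3 B2.

F#3 E3 A3 G3 F3 D3 B2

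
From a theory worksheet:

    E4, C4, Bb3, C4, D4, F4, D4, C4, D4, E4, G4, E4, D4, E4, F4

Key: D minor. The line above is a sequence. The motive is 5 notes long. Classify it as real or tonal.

tonal

Every note is diatonic to D minor.
Cell 1 has -4 semitones from note 1 to 2, but cell 2 has -3 — the interval quality changes while the contour stays the same, which is the hallmark of a tonal sequence.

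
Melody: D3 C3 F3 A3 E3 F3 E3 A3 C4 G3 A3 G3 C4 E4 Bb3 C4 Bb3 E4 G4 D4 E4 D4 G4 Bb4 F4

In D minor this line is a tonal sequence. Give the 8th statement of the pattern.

Unit = 5 notes; the statements start on D3, F3, A3, C4, E4, moving up a 3rd each time.
Carrying on: G4 → Bb4 → D5.
From D5 the diatonic shape gives D5 C5 F5 A5 E5.

D5 C5 F5 A5 E5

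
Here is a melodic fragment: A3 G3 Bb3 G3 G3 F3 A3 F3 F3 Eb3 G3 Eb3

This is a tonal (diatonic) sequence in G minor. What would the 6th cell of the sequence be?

With a 4-note motive the entries are A3, G3, F3, each down a 2nd from the previous.
Extending down a 2nd: Eb3 → D3 → C3.
Statement 6 starts on C3 and keeps the same diatonic contour: C3 Bb2 D3 Bb2.

C3 Bb2 D3 Bb2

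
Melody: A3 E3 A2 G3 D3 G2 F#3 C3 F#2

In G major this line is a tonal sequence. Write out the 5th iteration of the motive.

D3 A2 D2

The 3-note cells begin on A3, G3, F#3 — each down a 2nd from the last.
Extending down a 2nd: E3 → D3.
Statement 5 starts on D3 and keeps the same diatonic contour: D3 A2 D2.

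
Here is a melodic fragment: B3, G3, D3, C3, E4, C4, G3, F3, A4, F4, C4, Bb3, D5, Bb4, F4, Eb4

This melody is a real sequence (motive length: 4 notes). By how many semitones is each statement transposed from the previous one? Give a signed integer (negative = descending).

5

Taking 4-note groups, the heads are B3, E4, A4, D5: the pattern moves up a 4th.
B3 to E4 spans +5 semitones.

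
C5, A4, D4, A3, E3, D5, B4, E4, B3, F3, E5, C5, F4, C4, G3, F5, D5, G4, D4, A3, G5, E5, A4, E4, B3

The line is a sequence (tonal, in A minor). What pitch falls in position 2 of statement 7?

With 5-note cells, note 2 of each statement runs A4, B4, C5, D5, E5.
Each moves up a 2nd. Continuing: F5 → G5.

G5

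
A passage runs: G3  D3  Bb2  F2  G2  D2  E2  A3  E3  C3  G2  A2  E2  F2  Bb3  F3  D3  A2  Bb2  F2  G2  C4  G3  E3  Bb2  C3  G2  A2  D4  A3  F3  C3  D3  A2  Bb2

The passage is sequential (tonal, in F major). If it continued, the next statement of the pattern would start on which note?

Unit = 7 notes; the statements start on G3, A3, Bb3, C4, D4, moving up a 2nd each time.
One more step up a 2nd gives E4.

E4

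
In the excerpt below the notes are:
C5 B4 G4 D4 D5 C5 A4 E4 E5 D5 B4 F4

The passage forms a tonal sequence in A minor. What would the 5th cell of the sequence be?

Taking 4-note groups, the heads are C5, D5, E5: the pattern moves up a 2nd.
Carrying on: F5 → G5.
So cell 5 is G5 F5 D5 A4.

G5 F5 D5 A4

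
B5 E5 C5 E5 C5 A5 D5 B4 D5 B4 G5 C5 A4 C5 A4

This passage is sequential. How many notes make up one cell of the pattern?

5

There are 15 notes; a 5-note unit gives 3 cells:
B5 E5 C5 E5 C5 | A5 D5 B4 D5 B4 | G5 C5 A4 C5 A4
Every group is a transposition down a 2nd of the one before; no shorter unit works.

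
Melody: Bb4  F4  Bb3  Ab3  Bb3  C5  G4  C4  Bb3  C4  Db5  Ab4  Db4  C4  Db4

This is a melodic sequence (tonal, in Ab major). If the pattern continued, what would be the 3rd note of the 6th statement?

G4

Grouping in 5s, the 3rd note of each cell is Bb3, C4, Db4.
Extending up a 2nd: Eb4 → F4 → G4.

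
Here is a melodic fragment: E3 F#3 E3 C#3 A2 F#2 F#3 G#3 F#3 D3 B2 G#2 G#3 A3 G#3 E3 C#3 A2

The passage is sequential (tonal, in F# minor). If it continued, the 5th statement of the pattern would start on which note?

Unit = 6 notes; the statements start on E3, F#3, G#3, moving up a 2nd each time.
Extending the heads up a 2nd: A3 → B3.

B3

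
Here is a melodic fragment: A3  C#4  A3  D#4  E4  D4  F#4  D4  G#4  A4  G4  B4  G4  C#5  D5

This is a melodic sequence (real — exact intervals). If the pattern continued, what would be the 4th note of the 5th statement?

The unit is 5 notes. Position-4 pitches of the 3 shown cells: D#4, G#4, C#5.
Each moves up a 4th. Continuing: F#5 → B5.

B5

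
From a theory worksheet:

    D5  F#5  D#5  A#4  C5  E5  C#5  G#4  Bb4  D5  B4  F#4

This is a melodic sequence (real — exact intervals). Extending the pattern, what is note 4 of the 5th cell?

D4

Grouping in 4s, the 4th note of each cell is A#4, G#4, F#4.
Each moves down a 2nd. Continuing: E4 → D4.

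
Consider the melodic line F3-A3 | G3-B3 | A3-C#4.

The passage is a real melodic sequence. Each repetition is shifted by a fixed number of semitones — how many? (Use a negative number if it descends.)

Taking 2-note groups, the heads are F3, G3, A3: the pattern moves up a 2nd.
F3→G3 is 55 − 53 = 2 semitones.

2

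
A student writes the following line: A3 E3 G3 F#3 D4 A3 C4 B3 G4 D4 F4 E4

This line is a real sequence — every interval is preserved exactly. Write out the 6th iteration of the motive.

The 4-note cells begin on A3, D4, G4 — each up a 4th from the last.
Extending up a 4th: C5 → F5 → Bb5.
From Bb5 the exact shape gives Bb5 F5 Ab5 G5.

Bb5 F5 Ab5 G5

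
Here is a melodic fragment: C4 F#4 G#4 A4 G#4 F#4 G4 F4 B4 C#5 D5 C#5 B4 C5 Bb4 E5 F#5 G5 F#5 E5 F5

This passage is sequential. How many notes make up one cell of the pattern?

7

Try groups of 7 (3 cells in 21 notes):
C4 F#4 G#4 A4 G#4 F#4 G4 | F4 B4 C#5 D5 C#5 B4 C5 | Bb4 E5 F#5 G5 F#5 E5 F5
Every group is a transposition up a 4th of the one before; no shorter unit works.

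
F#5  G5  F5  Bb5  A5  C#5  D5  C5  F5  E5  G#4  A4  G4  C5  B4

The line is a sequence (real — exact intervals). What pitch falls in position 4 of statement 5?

With 5-note cells, note 4 of each statement runs Bb5, F5, C5.
Extending down a 4th: G4 → D4.

D4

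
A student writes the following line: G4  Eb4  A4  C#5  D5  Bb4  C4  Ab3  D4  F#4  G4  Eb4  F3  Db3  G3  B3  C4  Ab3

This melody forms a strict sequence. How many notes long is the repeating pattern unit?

There are 18 notes; a 6-note unit gives 3 cells:
G4 Eb4 A4 C#5 D5 Bb4 | C4 Ab3 D4 F#4 G4 Eb4 | F3 Db3 G3 B3 C4 Ab3
Each cell is the previous one down a 5th — so the unit is 6 notes.

6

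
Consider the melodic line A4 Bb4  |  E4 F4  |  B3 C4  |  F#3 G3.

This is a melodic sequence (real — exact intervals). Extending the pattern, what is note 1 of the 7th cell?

D#2

The unit is 2 notes. Position-1 pitches of the 4 shown cells: A4, E4, B3, F#3.
Carrying that down a 4th forward: C#3 → G#2 → D#2.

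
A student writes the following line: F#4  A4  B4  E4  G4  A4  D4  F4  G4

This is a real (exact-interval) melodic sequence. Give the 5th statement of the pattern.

Bb3 Db4 Eb4

The 3-note cells begin on F#4, E4, D4 — each down a 2nd from the last.
Extending down a 2nd: C4 → Bb3.
So cell 5 is Bb3 Db4 Eb4.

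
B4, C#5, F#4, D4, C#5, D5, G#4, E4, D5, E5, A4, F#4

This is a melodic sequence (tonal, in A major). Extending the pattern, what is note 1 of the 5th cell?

F#5

With 4-note cells, note 1 of each statement runs B4, C#5, D5.
Carrying that up a 2nd forward: E5 → F#5.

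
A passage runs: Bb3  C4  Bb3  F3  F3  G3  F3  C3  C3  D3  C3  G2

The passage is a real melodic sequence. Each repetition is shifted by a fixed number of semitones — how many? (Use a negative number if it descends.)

-5

Unit = 4 notes; the statements start on Bb3, F3, C3, moving down a 4th each time.
Counting half-steps from Bb3 to F3: -5.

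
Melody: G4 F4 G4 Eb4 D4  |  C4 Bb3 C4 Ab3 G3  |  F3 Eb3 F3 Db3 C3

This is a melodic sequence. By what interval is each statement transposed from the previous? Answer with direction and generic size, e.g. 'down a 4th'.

Taking 5-note groups, the heads are G4, C4, F3: the pattern moves down a 5th.
G4 to C4 is down a 5th.

down a 5th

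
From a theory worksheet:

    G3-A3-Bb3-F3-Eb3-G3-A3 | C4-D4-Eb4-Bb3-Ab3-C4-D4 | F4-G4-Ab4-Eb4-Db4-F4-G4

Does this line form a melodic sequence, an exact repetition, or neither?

sequence

Each 7-note cell is the previous one transposed up a 4th.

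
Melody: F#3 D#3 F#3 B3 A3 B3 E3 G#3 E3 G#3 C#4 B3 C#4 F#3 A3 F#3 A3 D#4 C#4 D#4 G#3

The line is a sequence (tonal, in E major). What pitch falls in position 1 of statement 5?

C#4

With 7-note cells, note 1 of each statement runs F#3, G#3, A3.
Each moves up a 2nd. Continuing: B3 → C#4.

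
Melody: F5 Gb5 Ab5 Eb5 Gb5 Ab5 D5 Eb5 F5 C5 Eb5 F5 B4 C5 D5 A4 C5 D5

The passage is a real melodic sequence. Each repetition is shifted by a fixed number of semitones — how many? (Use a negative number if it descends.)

Taking 6-note groups, the heads are F5, D5, B4: the pattern moves down a 3rd.
F5→D5 is 74 − 77 = -3 semitones.

-3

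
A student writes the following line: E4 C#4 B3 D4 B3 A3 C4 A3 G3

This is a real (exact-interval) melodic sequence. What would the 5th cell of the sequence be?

Ab3 F3 Eb3

The 3-note cells begin on E4, D4, C4 — each down a 2nd from the last.
Carrying on: Bb3 → Ab3.
So cell 5 is Ab3 F3 Eb3.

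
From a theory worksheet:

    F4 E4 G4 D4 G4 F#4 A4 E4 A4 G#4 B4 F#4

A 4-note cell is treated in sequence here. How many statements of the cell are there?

12 notes in groups of 4 gives 12/4 = 3 statements.
Starts: F4, G4, A4 — each up a 2nd.

3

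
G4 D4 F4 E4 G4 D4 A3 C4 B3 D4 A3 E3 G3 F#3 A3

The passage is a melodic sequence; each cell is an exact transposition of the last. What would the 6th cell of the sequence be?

F#2 C#2 E2 D#2 F#2

With a 5-note motive the entries are G4, D4, A3, each down a 4th from the previous.
Continuing the starts: E3 → B2 → F#2.
From F#2 the exact shape gives F#2 C#2 E2 D#2 F#2.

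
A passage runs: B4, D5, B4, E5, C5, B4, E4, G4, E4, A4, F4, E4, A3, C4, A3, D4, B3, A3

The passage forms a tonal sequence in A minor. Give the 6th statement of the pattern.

C2 E2 C2 F2 D2 C2

With a 6-note motive the entries are B4, E4, A3, each down a 5th from the previous.
Continuing the starts: D3 → G2 → C2.
From C2 the diatonic shape gives C2 E2 C2 F2 D2 C2.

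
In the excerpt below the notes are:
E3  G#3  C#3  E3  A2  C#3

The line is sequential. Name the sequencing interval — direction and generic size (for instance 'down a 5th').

Taking 2-note groups, the heads are E3, C#3, A2: the pattern moves down a 3rd.
E3 to C#3 is down a 3rd.

down a 3rd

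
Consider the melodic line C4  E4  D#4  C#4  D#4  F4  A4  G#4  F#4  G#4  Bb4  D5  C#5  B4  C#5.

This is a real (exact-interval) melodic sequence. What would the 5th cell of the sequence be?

Taking 5-note groups, the heads are C4, F4, Bb4: the pattern moves up a 4th.
Continuing the starts: Eb5 → Ab5.
From Ab5 the exact shape gives Ab5 C6 B5 A5 B5.

Ab5 C6 B5 A5 B5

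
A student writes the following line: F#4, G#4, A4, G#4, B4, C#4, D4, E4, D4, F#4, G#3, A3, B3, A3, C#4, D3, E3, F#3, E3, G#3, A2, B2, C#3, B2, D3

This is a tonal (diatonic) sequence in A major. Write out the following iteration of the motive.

E2 F#2 G#2 F#2 A2

With a 5-note motive the entries are F#4, C#4, G#3, D3, A2, each down a 4th from the previous.
Statement 6 starts on E2 and keeps the same diatonic contour: E2 F#2 G#2 F#2 A2.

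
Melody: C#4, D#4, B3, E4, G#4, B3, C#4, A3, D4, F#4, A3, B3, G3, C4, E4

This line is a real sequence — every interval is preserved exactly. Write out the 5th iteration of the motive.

Unit = 5 notes; the statements start on C#4, B3, A3, moving down a 2nd each time.
Extending down a 2nd: G3 → F3.
From F3 the exact shape gives F3 G3 Eb3 Ab3 C4.

F3 G3 Eb3 Ab3 C4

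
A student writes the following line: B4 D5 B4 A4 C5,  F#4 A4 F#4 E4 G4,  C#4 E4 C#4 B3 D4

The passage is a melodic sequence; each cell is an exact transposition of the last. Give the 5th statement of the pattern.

D#3 F#3 D#3 C#3 E3

Taking 5-note groups, the heads are B4, F#4, C#4: the pattern moves down a 4th.
Extending down a 4th: G#3 → D#3.
From D#3 the exact shape gives D#3 F#3 D#3 C#3 E3.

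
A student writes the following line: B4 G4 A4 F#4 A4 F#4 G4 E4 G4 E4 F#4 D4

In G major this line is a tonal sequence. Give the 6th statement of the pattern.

Unit = 4 notes; the statements start on B4, A4, G4, moving down a 2nd each time.
Carrying on: F#4 → E4 → D4.
From D4 the diatonic shape gives D4 B3 C4 A3.

D4 B3 C4 A3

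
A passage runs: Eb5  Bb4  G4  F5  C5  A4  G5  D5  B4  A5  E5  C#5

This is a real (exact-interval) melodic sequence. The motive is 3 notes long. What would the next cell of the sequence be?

With a 3-note motive the entries are Eb5, F5, G5, A5, each up a 2nd from the previous.
Statement 5 starts on B5 and keeps the same exact contour: B5 F#5 D#5.

B5 F#5 D#5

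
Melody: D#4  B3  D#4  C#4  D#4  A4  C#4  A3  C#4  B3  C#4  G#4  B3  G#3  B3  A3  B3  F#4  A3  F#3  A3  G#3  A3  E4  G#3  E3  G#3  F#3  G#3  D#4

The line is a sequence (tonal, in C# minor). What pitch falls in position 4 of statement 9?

B2

The unit is 6 notes. Position-4 pitches of the 5 shown cells: C#4, B3, A3, G#3, F#3.
Extending down a 2nd: E3 → D#3 → C#3 → B2.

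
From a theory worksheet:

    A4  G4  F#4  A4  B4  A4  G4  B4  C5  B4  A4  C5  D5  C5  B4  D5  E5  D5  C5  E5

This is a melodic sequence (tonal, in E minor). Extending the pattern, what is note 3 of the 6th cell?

D5

Grouping in 4s, the 3rd note of each cell is F#4, G4, A4, B4, C5.
From C5, up a 2nd gives D5.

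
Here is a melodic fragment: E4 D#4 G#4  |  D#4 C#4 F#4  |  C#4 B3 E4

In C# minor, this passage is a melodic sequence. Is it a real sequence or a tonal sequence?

tonal

Every note is diatonic to C# minor.
Cell 1 has -1 semitones from note 1 to 2, but cell 2 has -2 — the interval quality changes while the contour stays the same, which is the hallmark of a tonal sequence.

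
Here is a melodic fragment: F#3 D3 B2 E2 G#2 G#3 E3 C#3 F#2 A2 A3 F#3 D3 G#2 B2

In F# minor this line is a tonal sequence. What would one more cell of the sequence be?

Taking 5-note groups, the heads are F#3, G#3, A3: the pattern moves up a 2nd.
Statement 4 starts on B3 and keeps the same diatonic contour: B3 G#3 E3 A2 C#3.

B3 G#3 E3 A2 C#3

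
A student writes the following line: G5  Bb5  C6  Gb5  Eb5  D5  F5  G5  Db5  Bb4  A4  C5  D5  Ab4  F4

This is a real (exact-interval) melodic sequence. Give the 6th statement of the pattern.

F#3 A3 B3 F3 D3

Unit = 5 notes; the statements start on G5, D5, A4, moving down a 4th each time.
Continuing the starts: E4 → B3 → F#3.
So cell 6 is F#3 A3 B3 F3 D3.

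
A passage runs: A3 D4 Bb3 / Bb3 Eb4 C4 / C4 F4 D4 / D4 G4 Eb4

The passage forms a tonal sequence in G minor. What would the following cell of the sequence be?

The 3-note cells begin on A3, Bb3, C4, D4 — each up a 2nd from the last.
From Eb4 the diatonic shape gives Eb4 A4 F4.

Eb4 A4 F4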